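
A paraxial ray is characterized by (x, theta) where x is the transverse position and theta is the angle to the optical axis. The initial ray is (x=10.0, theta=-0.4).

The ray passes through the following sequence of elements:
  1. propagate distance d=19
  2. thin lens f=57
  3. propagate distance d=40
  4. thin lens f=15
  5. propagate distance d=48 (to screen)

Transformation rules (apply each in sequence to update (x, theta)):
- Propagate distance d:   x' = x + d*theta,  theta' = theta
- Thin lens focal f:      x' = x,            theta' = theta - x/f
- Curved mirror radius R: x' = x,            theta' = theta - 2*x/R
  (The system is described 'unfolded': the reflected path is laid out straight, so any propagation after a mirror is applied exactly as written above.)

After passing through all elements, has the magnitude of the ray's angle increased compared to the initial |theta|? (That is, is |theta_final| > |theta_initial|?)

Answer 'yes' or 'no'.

Initial: x=10.0000 theta=-0.4000
After 1 (propagate distance d=19): x=2.4000 theta=-0.4000
After 2 (thin lens f=57): x=2.4000 theta=-42/95 (≈-0.4421)
After 3 (propagate distance d=40): x=-1452/95 (≈-15.2842) theta=-42/95 (≈-0.4421)
After 4 (thin lens f=15): x=-1452/95 (≈-15.2842) theta=274/475 (≈0.5768)
After 5 (propagate distance d=48 (to screen)): x=5892/475 (≈12.4042) theta=274/475 (≈0.5768)
|theta_initial|=0.4000 |theta_final|=274/475 (≈0.5768) -> increased

Answer: yes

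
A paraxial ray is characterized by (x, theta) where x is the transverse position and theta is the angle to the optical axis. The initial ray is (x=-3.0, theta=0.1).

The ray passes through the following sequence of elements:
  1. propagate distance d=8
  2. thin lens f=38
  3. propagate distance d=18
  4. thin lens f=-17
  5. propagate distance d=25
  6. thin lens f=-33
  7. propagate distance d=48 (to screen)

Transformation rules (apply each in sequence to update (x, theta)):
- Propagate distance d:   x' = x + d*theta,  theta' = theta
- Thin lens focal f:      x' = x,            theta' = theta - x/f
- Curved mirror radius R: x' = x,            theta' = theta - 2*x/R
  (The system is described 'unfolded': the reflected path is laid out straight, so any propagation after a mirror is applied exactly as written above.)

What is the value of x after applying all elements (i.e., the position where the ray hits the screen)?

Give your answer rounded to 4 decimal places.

Answer: 22.9748

Derivation:
Initial: x=-3.0000 theta=0.1000
After 1 (propagate distance d=8): x=-2.2000 theta=0.1000
After 2 (thin lens f=38): x=-2.2000 theta=3/19 (≈0.1579)
After 3 (propagate distance d=18): x=61/95 (≈0.6421) theta=3/19 (≈0.1579)
After 4 (thin lens f=-17): x=61/95 (≈0.6421) theta=316/1615 (≈0.1957)
After 5 (propagate distance d=25): x=8937/1615 (≈5.5337) theta=316/1615 (≈0.1957)
After 6 (thin lens f=-33): x=8937/1615 (≈5.5337) theta=1291/3553 (≈0.3634)
After 7 (propagate distance d=48 (to screen)): x=408147/17765 (≈22.9748) theta=1291/3553 (≈0.3634)
Rounded to 4 decimal places: x = 22.9748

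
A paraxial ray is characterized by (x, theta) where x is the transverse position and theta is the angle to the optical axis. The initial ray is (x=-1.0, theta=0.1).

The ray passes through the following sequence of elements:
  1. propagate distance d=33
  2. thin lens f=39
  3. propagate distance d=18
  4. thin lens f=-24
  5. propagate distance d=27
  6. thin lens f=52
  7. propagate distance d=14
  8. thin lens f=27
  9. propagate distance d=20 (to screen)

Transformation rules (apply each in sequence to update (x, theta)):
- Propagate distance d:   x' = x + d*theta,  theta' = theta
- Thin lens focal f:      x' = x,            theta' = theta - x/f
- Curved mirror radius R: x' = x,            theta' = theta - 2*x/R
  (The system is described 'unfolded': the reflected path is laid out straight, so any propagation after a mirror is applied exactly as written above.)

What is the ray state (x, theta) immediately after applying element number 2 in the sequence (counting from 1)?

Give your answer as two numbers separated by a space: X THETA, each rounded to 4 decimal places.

Answer: 2.3000 0.0410

Derivation:
Initial: x=-1.0000 theta=0.1000
After 1 (propagate distance d=33): x=2.3000 theta=0.1000
After 2 (thin lens f=39): x=2.3000 theta=8/195 (≈0.0410)
Rounded to 4 decimal places: x = 2.3000, theta = 0.0410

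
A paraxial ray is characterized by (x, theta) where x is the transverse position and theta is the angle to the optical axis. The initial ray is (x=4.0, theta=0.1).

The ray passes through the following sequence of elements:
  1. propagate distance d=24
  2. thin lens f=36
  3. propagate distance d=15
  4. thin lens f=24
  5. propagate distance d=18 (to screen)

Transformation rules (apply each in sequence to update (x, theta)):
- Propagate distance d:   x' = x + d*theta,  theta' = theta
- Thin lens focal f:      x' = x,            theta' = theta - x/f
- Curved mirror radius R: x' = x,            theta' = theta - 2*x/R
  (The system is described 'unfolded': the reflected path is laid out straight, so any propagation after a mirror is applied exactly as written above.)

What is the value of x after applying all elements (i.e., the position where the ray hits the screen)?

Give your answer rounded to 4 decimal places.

Initial: x=4.0000 theta=0.1000
After 1 (propagate distance d=24): x=6.4000 theta=0.1000
After 2 (thin lens f=36): x=6.4000 theta=-7/90 (≈-0.0778)
After 3 (propagate distance d=15): x=157/30 (≈5.2333) theta=-7/90 (≈-0.0778)
After 4 (thin lens f=24): x=157/30 (≈5.2333) theta=-71/240 (≈-0.2958)
After 5 (propagate distance d=18 (to screen)): x=-11/120 (≈-0.0917) theta=-71/240 (≈-0.2958)
Rounded to 4 decimal places: x = -0.0917

Answer: -0.0917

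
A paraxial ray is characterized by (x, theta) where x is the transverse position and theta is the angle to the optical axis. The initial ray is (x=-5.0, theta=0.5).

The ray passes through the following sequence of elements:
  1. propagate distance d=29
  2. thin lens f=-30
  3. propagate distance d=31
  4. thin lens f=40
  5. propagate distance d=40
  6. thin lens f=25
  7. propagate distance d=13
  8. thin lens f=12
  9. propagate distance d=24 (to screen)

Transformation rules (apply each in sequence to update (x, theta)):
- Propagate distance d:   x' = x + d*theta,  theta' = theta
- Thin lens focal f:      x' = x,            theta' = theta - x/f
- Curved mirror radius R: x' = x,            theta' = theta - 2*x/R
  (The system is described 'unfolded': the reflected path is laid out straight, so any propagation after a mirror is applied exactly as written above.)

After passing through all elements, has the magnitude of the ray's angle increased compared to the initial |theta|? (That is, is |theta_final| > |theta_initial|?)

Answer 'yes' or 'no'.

Initial: x=-5.0000 theta=0.5000
After 1 (propagate distance d=29): x=9.5000 theta=0.5000
After 2 (thin lens f=-30): x=9.5000 theta=49/60 (≈0.8167)
After 3 (propagate distance d=31): x=2089/60 (≈34.8167) theta=49/60 (≈0.8167)
After 4 (thin lens f=40): x=2089/60 (≈34.8167) theta=-43/800 (≈-0.0538)
After 5 (propagate distance d=40): x=98/3 (≈32.6667) theta=-43/800 (≈-0.0538)
After 6 (thin lens f=25): x=98/3 (≈32.6667) theta=-653/480 (≈-1.3604)
After 7 (propagate distance d=13): x=2397/160 (≈14.9813) theta=-653/480 (≈-1.3604)
After 8 (thin lens f=12): x=2397/160 (≈14.9813) theta=-5009/1920 (≈-2.6089)
After 9 (propagate distance d=24 (to screen)): x=-7621/160 (≈-47.6313) theta=-5009/1920 (≈-2.6089)
|theta_initial|=0.5000 |theta_final|=5009/1920 (≈2.6089) -> increased

Answer: yes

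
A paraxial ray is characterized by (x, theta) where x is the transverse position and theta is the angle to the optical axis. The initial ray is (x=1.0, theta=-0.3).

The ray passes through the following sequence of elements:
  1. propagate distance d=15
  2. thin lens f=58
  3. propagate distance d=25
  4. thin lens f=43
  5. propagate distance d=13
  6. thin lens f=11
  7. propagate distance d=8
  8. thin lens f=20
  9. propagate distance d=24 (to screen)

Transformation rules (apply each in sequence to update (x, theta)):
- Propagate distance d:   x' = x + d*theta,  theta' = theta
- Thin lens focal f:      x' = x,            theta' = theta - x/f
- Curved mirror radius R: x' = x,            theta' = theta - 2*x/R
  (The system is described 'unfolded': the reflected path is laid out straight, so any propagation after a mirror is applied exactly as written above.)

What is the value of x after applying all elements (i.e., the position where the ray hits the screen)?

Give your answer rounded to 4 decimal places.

Answer: 21.3525

Derivation:
Initial: x=1.0000 theta=-0.3000
After 1 (propagate distance d=15): x=-3.5000 theta=-0.3000
After 2 (thin lens f=58): x=-3.5000 theta=-139/580 (≈-0.2397)
After 3 (propagate distance d=25): x=-1101/116 (≈-9.4914) theta=-139/580 (≈-0.2397)
After 4 (thin lens f=43): x=-1101/116 (≈-9.4914) theta=-118/6235 (≈-0.0189)
After 5 (propagate distance d=13): x=-242851/24940 (≈-9.7374) theta=-118/6235 (≈-0.0189)
After 6 (thin lens f=11): x=-242851/24940 (≈-9.7374) theta=237659/274340 (≈0.8663)
After 7 (propagate distance d=8): x=-770089/274340 (≈-2.8071) theta=237659/274340 (≈0.8663)
After 8 (thin lens f=20): x=-770089/274340 (≈-2.8071) theta=5523269/5486800 (≈1.0066)
After 9 (propagate distance d=24 (to screen)): x=29289169/1371700 (≈21.3525) theta=5523269/5486800 (≈1.0066)
Rounded to 4 decimal places: x = 21.3525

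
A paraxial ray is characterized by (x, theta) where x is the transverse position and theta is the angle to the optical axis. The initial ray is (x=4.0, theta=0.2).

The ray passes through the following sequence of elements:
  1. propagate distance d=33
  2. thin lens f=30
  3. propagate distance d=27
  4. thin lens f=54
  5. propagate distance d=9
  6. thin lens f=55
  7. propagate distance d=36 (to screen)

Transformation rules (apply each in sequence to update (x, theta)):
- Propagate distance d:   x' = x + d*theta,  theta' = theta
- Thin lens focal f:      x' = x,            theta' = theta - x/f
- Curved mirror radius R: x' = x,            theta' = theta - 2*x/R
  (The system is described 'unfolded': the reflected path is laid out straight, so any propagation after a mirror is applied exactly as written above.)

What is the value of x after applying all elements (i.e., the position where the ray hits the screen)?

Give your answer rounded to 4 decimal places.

Answer: -8.4437

Derivation:
Initial: x=4.0000 theta=0.2000
After 1 (propagate distance d=33): x=10.6000 theta=0.2000
After 2 (thin lens f=30): x=10.6000 theta=-23/150 (≈-0.1533)
After 3 (propagate distance d=27): x=6.4600 theta=-23/150 (≈-0.1533)
After 4 (thin lens f=54): x=6.4600 theta=-737/2700 (≈-0.2730)
After 5 (propagate distance d=9): x=1201/300 (≈4.0033) theta=-737/2700 (≈-0.2730)
After 6 (thin lens f=55): x=1201/300 (≈4.0033) theta=-12836/37125 (≈-0.3458)
After 7 (propagate distance d=36 (to screen)): x=-139321/16500 (≈-8.4437) theta=-12836/37125 (≈-0.3458)
Rounded to 4 decimal places: x = -8.4437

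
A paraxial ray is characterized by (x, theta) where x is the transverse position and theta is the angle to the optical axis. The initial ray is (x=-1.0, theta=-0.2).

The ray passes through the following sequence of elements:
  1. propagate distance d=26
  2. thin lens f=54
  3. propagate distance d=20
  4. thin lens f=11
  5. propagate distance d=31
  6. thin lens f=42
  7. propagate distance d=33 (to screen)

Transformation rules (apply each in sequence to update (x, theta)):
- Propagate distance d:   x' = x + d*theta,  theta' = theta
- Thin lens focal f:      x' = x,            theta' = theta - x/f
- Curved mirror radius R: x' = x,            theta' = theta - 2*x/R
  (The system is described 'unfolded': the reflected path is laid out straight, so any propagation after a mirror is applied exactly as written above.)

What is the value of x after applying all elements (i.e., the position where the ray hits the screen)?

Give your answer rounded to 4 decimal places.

Answer: 23.4135

Derivation:
Initial: x=-1.0000 theta=-0.2000
After 1 (propagate distance d=26): x=-6.2000 theta=-0.2000
After 2 (thin lens f=54): x=-6.2000 theta=-23/270 (≈-0.0852)
After 3 (propagate distance d=20): x=-1067/135 (≈-7.9037) theta=-23/270 (≈-0.0852)
After 4 (thin lens f=11): x=-1067/135 (≈-7.9037) theta=19/30 (≈0.6333)
After 5 (propagate distance d=31): x=3167/270 (≈11.7296) theta=19/30 (≈0.6333)
After 6 (thin lens f=42): x=3167/270 (≈11.7296) theta=803/2268 (≈0.3541)
After 7 (propagate distance d=33 (to screen)): x=29501/1260 (≈23.4135) theta=803/2268 (≈0.3541)
Rounded to 4 decimal places: x = 23.4135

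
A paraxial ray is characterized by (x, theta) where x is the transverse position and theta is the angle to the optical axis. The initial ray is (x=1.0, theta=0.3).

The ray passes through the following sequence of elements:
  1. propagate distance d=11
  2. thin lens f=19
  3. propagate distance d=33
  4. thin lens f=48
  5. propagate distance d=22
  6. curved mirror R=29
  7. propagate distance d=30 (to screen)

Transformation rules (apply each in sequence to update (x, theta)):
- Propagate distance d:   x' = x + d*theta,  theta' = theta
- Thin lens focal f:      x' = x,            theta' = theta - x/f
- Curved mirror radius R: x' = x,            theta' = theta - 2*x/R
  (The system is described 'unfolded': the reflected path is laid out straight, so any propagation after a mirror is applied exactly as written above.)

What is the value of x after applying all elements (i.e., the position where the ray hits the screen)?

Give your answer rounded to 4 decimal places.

Answer: -7.6273

Derivation:
Initial: x=1.0000 theta=0.3000
After 1 (propagate distance d=11): x=4.3000 theta=0.3000
After 2 (thin lens f=19): x=4.3000 theta=7/95 (≈0.0737)
After 3 (propagate distance d=33): x=1279/190 (≈6.7316) theta=7/95 (≈0.0737)
After 4 (thin lens f=48): x=1279/190 (≈6.7316) theta=-607/9120 (≈-0.0666)
After 5 (propagate distance d=22): x=24019/4560 (≈5.2673) theta=-607/9120 (≈-0.0666)
After 6 (curved mirror R=29): x=24019/4560 (≈5.2673) theta=-37893/88160 (≈-0.4298)
After 7 (propagate distance d=30 (to screen)): x=-26543/3480 (≈-7.6273) theta=-37893/88160 (≈-0.4298)
Rounded to 4 decimal places: x = -7.6273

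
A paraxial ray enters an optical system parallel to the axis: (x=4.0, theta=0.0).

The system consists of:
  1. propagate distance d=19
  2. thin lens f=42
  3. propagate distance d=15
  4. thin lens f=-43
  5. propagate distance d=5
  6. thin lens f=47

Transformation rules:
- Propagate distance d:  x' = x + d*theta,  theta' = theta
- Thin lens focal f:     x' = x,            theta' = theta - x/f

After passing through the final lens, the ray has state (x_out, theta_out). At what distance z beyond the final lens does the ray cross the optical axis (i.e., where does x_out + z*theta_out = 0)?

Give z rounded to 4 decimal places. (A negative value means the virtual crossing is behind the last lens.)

Initial: x=4.0000 theta=0.0000
After 1 (propagate distance d=19): x=4.0000 theta=0.0000
After 2 (thin lens f=42): x=4.0000 theta=-2/21 (≈-0.0952)
After 3 (propagate distance d=15): x=18/7 (≈2.5714) theta=-2/21 (≈-0.0952)
After 4 (thin lens f=-43): x=18/7 (≈2.5714) theta=-32/903 (≈-0.0354)
After 5 (propagate distance d=5): x=2162/903 (≈2.3942) theta=-32/903 (≈-0.0354)
After 6 (thin lens f=47): x=2162/903 (≈2.3942) theta=-26/301 (≈-0.0864)
z_focus = -x_out/theta_out = -(2162/903)/(-26/301) = 1081/39 ≈ 27.7179
Rounded to 4 decimal places: z = 27.7179

Answer: 27.7179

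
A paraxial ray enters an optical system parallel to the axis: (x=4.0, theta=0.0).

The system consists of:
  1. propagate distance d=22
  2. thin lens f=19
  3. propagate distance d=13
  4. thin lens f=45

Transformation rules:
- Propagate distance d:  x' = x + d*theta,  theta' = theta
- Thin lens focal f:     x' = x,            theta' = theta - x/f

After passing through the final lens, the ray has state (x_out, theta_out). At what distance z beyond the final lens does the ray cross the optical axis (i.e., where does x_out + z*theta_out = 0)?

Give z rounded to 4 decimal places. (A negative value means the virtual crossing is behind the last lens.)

Initial: x=4.0000 theta=0.0000
After 1 (propagate distance d=22): x=4.0000 theta=0.0000
After 2 (thin lens f=19): x=4.0000 theta=-4/19 (≈-0.2105)
After 3 (propagate distance d=13): x=24/19 (≈1.2632) theta=-4/19 (≈-0.2105)
After 4 (thin lens f=45): x=24/19 (≈1.2632) theta=-68/285 (≈-0.2386)
z_focus = -x_out/theta_out = -(24/19)/(-68/285) = 90/17 ≈ 5.2941
Rounded to 4 decimal places: z = 5.2941

Answer: 5.2941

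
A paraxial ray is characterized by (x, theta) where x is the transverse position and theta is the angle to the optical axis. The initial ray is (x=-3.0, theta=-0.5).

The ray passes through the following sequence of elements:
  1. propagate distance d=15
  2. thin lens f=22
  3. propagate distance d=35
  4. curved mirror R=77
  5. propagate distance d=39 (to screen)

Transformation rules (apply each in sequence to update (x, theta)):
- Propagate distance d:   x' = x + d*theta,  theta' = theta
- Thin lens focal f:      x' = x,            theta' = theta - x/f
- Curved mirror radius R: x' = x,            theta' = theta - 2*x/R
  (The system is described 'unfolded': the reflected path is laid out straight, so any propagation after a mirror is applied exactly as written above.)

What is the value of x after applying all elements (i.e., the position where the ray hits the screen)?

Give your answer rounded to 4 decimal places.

Initial: x=-3.0000 theta=-0.5000
After 1 (propagate distance d=15): x=-10.5000 theta=-0.5000
After 2 (thin lens f=22): x=-10.5000 theta=-1/44 (≈-0.0227)
After 3 (propagate distance d=35): x=-497/44 (≈-11.2955) theta=-1/44 (≈-0.0227)
After 4 (curved mirror R=77): x=-497/44 (≈-11.2955) theta=131/484 (≈0.2707)
After 5 (propagate distance d=39 (to screen)): x=-179/242 (≈-0.7397) theta=131/484 (≈0.2707)
Rounded to 4 decimal places: x = -0.7397

Answer: -0.7397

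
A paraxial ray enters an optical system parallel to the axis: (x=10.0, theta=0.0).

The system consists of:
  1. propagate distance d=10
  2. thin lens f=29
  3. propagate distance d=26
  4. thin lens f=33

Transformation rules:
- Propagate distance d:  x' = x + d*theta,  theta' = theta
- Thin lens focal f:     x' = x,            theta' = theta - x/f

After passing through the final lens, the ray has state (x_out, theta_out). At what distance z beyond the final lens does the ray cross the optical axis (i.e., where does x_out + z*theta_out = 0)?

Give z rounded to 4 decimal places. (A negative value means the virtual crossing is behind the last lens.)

Initial: x=10.0000 theta=0.0000
After 1 (propagate distance d=10): x=10.0000 theta=0.0000
After 2 (thin lens f=29): x=10.0000 theta=-10/29 (≈-0.3448)
After 3 (propagate distance d=26): x=30/29 (≈1.0345) theta=-10/29 (≈-0.3448)
After 4 (thin lens f=33): x=30/29 (≈1.0345) theta=-120/319 (≈-0.3762)
z_focus = -x_out/theta_out = -(30/29)/(-120/319) = 2.7500
Rounded to 4 decimal places: z = 2.7500

Answer: 2.7500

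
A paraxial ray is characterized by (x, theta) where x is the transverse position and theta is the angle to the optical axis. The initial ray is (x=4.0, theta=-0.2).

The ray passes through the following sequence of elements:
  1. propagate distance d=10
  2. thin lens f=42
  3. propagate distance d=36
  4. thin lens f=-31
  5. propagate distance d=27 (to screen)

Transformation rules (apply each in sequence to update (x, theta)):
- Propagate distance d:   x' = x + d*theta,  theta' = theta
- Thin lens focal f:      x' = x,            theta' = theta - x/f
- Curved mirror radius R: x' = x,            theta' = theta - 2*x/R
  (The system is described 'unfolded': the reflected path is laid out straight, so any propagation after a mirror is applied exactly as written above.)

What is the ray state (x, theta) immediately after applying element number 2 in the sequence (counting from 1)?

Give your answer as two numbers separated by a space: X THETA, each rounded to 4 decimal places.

Answer: 2.0000 -0.2476

Derivation:
Initial: x=4.0000 theta=-0.2000
After 1 (propagate distance d=10): x=2.0000 theta=-0.2000
After 2 (thin lens f=42): x=2.0000 theta=-26/105 (≈-0.2476)
Rounded to 4 decimal places: x = 2.0000, theta = -0.2476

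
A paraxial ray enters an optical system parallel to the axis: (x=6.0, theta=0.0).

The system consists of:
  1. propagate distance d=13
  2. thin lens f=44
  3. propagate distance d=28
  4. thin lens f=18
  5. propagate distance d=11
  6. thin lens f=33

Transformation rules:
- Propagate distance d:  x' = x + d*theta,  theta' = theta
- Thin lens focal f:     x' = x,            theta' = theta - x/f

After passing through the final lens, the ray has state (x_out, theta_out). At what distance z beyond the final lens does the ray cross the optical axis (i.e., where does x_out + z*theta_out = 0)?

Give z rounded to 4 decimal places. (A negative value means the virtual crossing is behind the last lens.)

Answer: -2.7394

Derivation:
Initial: x=6.0000 theta=0.0000
After 1 (propagate distance d=13): x=6.0000 theta=0.0000
After 2 (thin lens f=44): x=6.0000 theta=-3/22 (≈-0.1364)
After 3 (propagate distance d=28): x=24/11 (≈2.1818) theta=-3/22 (≈-0.1364)
After 4 (thin lens f=18): x=24/11 (≈2.1818) theta=-17/66 (≈-0.2576)
After 5 (propagate distance d=11): x=-43/66 (≈-0.6515) theta=-17/66 (≈-0.2576)
After 6 (thin lens f=33): x=-43/66 (≈-0.6515) theta=-259/1089 (≈-0.2378)
z_focus = -x_out/theta_out = -(-43/66)/(-259/1089) = -1419/518 ≈ -2.7394
Rounded to 4 decimal places: z = -2.7394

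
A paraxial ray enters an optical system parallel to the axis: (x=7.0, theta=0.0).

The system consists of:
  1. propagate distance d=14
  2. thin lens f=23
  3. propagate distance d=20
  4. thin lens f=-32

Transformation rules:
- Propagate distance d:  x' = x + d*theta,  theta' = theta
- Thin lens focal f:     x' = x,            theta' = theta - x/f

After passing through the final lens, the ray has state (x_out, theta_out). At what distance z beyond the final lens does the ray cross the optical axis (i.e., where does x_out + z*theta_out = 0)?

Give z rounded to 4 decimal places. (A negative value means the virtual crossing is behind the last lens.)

Answer: 3.3103

Derivation:
Initial: x=7.0000 theta=0.0000
After 1 (propagate distance d=14): x=7.0000 theta=0.0000
After 2 (thin lens f=23): x=7.0000 theta=-7/23 (≈-0.3043)
After 3 (propagate distance d=20): x=21/23 (≈0.9130) theta=-7/23 (≈-0.3043)
After 4 (thin lens f=-32): x=21/23 (≈0.9130) theta=-203/736 (≈-0.2758)
z_focus = -x_out/theta_out = -(21/23)/(-203/736) = 96/29 ≈ 3.3103
Rounded to 4 decimal places: z = 3.3103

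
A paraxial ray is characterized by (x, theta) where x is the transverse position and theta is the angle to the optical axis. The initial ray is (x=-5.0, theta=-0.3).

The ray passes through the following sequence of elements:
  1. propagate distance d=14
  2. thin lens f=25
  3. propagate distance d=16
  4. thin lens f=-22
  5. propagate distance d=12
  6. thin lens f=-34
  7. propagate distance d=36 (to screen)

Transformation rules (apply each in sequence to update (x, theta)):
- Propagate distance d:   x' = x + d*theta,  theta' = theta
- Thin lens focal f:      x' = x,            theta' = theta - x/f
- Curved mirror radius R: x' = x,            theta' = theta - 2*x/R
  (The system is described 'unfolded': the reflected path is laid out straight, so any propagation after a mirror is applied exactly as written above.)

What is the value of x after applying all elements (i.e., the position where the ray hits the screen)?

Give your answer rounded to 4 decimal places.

Answer: -34.9571

Derivation:
Initial: x=-5.0000 theta=-0.3000
After 1 (propagate distance d=14): x=-9.2000 theta=-0.3000
After 2 (thin lens f=25): x=-9.2000 theta=0.0680
After 3 (propagate distance d=16): x=-8.1120 theta=0.0680
After 4 (thin lens f=-22): x=-8.1120 theta=-827/2750 (≈-0.3007)
After 5 (propagate distance d=12): x=-16116/1375 (≈-11.7207) theta=-827/2750 (≈-0.3007)
After 6 (thin lens f=-34): x=-16116/1375 (≈-11.7207) theta=-71/110 (≈-0.6455)
After 7 (propagate distance d=36 (to screen)): x=-48066/1375 (≈-34.9571) theta=-71/110 (≈-0.6455)
Rounded to 4 decimal places: x = -34.9571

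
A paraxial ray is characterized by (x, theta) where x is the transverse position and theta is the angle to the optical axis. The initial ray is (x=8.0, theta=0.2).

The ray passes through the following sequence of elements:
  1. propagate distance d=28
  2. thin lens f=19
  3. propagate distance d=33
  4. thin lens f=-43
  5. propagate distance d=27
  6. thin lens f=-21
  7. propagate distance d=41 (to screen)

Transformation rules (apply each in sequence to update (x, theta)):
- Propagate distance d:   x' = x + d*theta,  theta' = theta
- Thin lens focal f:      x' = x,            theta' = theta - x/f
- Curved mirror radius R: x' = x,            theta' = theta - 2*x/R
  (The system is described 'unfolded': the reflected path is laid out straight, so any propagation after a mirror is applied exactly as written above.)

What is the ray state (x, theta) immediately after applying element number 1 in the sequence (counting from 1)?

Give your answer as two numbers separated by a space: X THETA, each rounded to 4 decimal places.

Initial: x=8.0000 theta=0.2000
After 1 (propagate distance d=28): x=13.6000 theta=0.2000
Rounded to 4 decimal places: x = 13.6000, theta = 0.2000

Answer: 13.6000 0.2000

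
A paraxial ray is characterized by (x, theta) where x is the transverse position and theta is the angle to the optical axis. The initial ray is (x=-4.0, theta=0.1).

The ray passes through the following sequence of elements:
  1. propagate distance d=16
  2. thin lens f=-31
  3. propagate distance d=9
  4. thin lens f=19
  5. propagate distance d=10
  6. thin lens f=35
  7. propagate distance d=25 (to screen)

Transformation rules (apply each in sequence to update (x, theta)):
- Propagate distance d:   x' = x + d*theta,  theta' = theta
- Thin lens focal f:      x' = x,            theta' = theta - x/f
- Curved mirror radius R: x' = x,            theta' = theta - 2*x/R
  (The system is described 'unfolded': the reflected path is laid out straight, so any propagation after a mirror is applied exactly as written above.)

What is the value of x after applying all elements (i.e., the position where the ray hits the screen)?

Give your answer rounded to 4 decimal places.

Answer: 3.2222

Derivation:
Initial: x=-4.0000 theta=0.1000
After 1 (propagate distance d=16): x=-2.4000 theta=0.1000
After 2 (thin lens f=-31): x=-2.4000 theta=7/310 (≈0.0226)
After 3 (propagate distance d=9): x=-681/310 (≈-2.1968) theta=7/310 (≈0.0226)
After 4 (thin lens f=19): x=-681/310 (≈-2.1968) theta=407/2945 (≈0.1382)
After 5 (propagate distance d=10): x=-4799/5890 (≈-0.8148) theta=407/2945 (≈0.1382)
After 6 (thin lens f=35): x=-4799/5890 (≈-0.8148) theta=33289/206150 (≈0.1615)
After 7 (propagate distance d=25 (to screen)): x=66426/20615 (≈3.2222) theta=33289/206150 (≈0.1615)
Rounded to 4 decimal places: x = 3.2222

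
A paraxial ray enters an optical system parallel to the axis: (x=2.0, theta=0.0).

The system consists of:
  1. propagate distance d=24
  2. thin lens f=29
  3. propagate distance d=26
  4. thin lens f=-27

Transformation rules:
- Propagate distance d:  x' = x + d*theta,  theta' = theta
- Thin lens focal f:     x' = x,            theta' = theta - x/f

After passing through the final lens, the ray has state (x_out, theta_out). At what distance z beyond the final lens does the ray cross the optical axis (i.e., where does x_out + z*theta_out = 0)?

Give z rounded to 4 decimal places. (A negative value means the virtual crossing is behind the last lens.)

Answer: 3.3750

Derivation:
Initial: x=2.0000 theta=0.0000
After 1 (propagate distance d=24): x=2.0000 theta=0.0000
After 2 (thin lens f=29): x=2.0000 theta=-2/29 (≈-0.0690)
After 3 (propagate distance d=26): x=6/29 (≈0.2069) theta=-2/29 (≈-0.0690)
After 4 (thin lens f=-27): x=6/29 (≈0.2069) theta=-16/261 (≈-0.0613)
z_focus = -x_out/theta_out = -(6/29)/(-16/261) = 3.3750
Rounded to 4 decimal places: z = 3.3750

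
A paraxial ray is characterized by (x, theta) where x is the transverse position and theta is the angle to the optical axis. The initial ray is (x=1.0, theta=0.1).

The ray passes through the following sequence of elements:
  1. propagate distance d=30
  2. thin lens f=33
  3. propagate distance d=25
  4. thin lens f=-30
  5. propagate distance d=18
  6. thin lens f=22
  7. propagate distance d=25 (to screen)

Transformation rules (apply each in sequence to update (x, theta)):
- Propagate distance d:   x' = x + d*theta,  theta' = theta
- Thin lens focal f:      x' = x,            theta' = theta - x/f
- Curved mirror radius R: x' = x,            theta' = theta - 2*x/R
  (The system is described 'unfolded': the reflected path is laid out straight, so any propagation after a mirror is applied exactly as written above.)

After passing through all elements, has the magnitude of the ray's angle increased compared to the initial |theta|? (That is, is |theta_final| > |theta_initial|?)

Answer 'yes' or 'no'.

Initial: x=1.0000 theta=0.1000
After 1 (propagate distance d=30): x=4.0000 theta=0.1000
After 2 (thin lens f=33): x=4.0000 theta=-7/330 (≈-0.0212)
After 3 (propagate distance d=25): x=229/66 (≈3.4697) theta=-7/330 (≈-0.0212)
After 4 (thin lens f=-30): x=229/66 (≈3.4697) theta=17/180 (≈0.0944)
After 5 (propagate distance d=18): x=853/165 (≈5.1697) theta=17/180 (≈0.0944)
After 6 (thin lens f=22): x=853/165 (≈5.1697) theta=-3061/21780 (≈-0.1405)
After 7 (propagate distance d=25 (to screen)): x=36071/21780 (≈1.6562) theta=-3061/21780 (≈-0.1405)
|theta_initial|=0.1000 |theta_final|=3061/21780 (≈0.1405) -> increased

Answer: yes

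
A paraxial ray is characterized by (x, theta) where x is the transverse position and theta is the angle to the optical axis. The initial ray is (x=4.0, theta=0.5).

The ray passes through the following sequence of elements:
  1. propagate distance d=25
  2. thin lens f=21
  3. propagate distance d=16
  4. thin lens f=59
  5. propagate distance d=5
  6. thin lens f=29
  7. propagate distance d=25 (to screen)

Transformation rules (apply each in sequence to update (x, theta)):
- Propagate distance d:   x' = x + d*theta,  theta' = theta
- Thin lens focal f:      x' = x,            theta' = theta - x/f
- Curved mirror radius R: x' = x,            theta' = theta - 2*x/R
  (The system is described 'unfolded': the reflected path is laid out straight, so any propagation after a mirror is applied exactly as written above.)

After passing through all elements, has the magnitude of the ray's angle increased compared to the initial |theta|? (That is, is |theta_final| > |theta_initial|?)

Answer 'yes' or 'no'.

Answer: yes

Derivation:
Initial: x=4.0000 theta=0.5000
After 1 (propagate distance d=25): x=16.5000 theta=0.5000
After 2 (thin lens f=21): x=16.5000 theta=-2/7 (≈-0.2857)
After 3 (propagate distance d=16): x=167/14 (≈11.9286) theta=-2/7 (≈-0.2857)
After 4 (thin lens f=59): x=167/14 (≈11.9286) theta=-403/826 (≈-0.4879)
After 5 (propagate distance d=5): x=3919/413 (≈9.4891) theta=-403/826 (≈-0.4879)
After 6 (thin lens f=29): x=3919/413 (≈9.4891) theta=-19525/23954 (≈-0.8151)
After 7 (propagate distance d=25 (to screen)): x=-260823/23954 (≈-10.8885) theta=-19525/23954 (≈-0.8151)
|theta_initial|=0.5000 |theta_final|=19525/23954 (≈0.8151) -> increased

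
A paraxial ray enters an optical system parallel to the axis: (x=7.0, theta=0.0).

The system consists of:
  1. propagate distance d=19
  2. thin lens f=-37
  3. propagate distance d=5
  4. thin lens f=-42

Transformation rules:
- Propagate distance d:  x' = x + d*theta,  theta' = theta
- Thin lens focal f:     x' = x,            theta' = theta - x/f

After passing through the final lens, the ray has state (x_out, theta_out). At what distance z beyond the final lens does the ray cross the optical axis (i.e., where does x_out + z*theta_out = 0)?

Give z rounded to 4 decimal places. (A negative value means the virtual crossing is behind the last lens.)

Answer: -21.0000

Derivation:
Initial: x=7.0000 theta=0.0000
After 1 (propagate distance d=19): x=7.0000 theta=0.0000
After 2 (thin lens f=-37): x=7.0000 theta=7/37 (≈0.1892)
After 3 (propagate distance d=5): x=294/37 (≈7.9459) theta=7/37 (≈0.1892)
After 4 (thin lens f=-42): x=294/37 (≈7.9459) theta=14/37 (≈0.3784)
z_focus = -x_out/theta_out = -(294/37)/(14/37) = -21.0000
Rounded to 4 decimal places: z = -21.0000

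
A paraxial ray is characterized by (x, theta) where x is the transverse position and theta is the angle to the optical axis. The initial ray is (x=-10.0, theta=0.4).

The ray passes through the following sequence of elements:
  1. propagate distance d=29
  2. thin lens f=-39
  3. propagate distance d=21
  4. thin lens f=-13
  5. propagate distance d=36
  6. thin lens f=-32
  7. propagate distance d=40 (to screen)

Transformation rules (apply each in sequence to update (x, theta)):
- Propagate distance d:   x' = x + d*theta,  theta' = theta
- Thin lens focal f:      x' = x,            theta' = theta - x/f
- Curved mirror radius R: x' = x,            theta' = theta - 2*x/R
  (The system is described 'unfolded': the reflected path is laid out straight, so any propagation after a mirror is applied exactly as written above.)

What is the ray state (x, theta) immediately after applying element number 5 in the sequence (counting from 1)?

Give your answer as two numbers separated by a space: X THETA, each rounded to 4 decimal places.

Answer: 56.8166 1.2765

Derivation:
Initial: x=-10.0000 theta=0.4000
After 1 (propagate distance d=29): x=1.6000 theta=0.4000
After 2 (thin lens f=-39): x=1.6000 theta=86/195 (≈0.4410)
After 3 (propagate distance d=21): x=706/65 (≈10.8615) theta=86/195 (≈0.4410)
After 4 (thin lens f=-13): x=706/65 (≈10.8615) theta=3236/2535 (≈1.2765)
After 5 (propagate distance d=36): x=9602/169 (≈56.8166) theta=3236/2535 (≈1.2765)
Rounded to 4 decimal places: x = 56.8166, theta = 1.2765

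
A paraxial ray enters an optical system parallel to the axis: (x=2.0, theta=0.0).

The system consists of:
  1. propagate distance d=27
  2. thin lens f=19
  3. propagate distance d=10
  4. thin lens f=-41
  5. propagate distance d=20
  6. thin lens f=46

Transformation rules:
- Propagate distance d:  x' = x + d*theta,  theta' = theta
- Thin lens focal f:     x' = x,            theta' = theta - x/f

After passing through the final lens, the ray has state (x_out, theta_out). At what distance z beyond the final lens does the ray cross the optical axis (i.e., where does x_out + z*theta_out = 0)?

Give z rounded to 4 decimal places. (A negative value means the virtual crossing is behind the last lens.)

Initial: x=2.0000 theta=0.0000
After 1 (propagate distance d=27): x=2.0000 theta=0.0000
After 2 (thin lens f=19): x=2.0000 theta=-2/19 (≈-0.1053)
After 3 (propagate distance d=10): x=18/19 (≈0.9474) theta=-2/19 (≈-0.1053)
After 4 (thin lens f=-41): x=18/19 (≈0.9474) theta=-64/779 (≈-0.0822)
After 5 (propagate distance d=20): x=-542/779 (≈-0.6958) theta=-64/779 (≈-0.0822)
After 6 (thin lens f=46): x=-542/779 (≈-0.6958) theta=-1201/17917 (≈-0.0670)
z_focus = -x_out/theta_out = -(-542/779)/(-1201/17917) = -12466/1201 ≈ -10.3797
Rounded to 4 decimal places: z = -10.3797

Answer: -10.3797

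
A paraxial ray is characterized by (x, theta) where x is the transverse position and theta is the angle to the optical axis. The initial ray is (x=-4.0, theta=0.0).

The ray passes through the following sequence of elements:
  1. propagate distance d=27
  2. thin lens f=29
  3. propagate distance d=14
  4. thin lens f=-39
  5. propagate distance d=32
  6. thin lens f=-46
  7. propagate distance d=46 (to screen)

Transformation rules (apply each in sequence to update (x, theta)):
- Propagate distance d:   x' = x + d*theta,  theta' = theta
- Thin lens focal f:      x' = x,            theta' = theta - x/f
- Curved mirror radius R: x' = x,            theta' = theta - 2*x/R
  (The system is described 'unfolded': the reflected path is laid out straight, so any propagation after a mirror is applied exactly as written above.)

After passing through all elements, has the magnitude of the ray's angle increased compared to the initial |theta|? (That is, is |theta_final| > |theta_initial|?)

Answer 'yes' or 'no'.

Initial: x=-4.0000 theta=0.0000
After 1 (propagate distance d=27): x=-4.0000 theta=0.0000
After 2 (thin lens f=29): x=-4.0000 theta=4/29 (≈0.1379)
After 3 (propagate distance d=14): x=-60/29 (≈-2.0690) theta=4/29 (≈0.1379)
After 4 (thin lens f=-39): x=-60/29 (≈-2.0690) theta=32/377 (≈0.0849)
After 5 (propagate distance d=32): x=244/377 (≈0.6472) theta=32/377 (≈0.0849)
After 6 (thin lens f=-46): x=244/377 (≈0.6472) theta=66/667 (≈0.0990)
After 7 (propagate distance d=46 (to screen)): x=1960/377 (≈5.1989) theta=66/667 (≈0.0990)
|theta_initial|=0.0000 |theta_final|=66/667 (≈0.0990) -> increased

Answer: yes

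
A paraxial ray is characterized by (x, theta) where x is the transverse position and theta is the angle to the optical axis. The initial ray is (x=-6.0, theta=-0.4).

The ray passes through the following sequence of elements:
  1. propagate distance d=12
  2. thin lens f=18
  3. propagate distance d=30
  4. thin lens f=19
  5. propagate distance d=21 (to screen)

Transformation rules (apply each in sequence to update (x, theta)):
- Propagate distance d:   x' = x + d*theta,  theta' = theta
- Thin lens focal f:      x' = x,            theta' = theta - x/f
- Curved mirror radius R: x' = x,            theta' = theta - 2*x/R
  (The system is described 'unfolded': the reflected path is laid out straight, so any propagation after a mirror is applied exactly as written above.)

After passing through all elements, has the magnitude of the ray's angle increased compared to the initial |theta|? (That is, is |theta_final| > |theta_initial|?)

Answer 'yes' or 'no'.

Initial: x=-6.0000 theta=-0.4000
After 1 (propagate distance d=12): x=-10.8000 theta=-0.4000
After 2 (thin lens f=18): x=-10.8000 theta=0.2000
After 3 (propagate distance d=30): x=-4.8000 theta=0.2000
After 4 (thin lens f=19): x=-4.8000 theta=43/95 (≈0.4526)
After 5 (propagate distance d=21 (to screen)): x=447/95 (≈4.7053) theta=43/95 (≈0.4526)
|theta_initial|=0.4000 |theta_final|=43/95 (≈0.4526) -> increased

Answer: yes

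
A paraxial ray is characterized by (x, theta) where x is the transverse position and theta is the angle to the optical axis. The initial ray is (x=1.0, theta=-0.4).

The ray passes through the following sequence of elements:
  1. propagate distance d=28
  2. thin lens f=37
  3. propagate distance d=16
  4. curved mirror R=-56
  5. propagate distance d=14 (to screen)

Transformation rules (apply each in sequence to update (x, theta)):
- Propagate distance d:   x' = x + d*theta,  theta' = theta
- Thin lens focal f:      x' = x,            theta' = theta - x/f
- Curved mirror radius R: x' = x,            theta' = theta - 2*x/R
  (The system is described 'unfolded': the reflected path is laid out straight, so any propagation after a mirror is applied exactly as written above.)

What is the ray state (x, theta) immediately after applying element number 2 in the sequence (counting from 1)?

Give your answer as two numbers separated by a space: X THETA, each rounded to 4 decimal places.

Answer: -10.2000 -0.1243

Derivation:
Initial: x=1.0000 theta=-0.4000
After 1 (propagate distance d=28): x=-10.2000 theta=-0.4000
After 2 (thin lens f=37): x=-10.2000 theta=-23/185 (≈-0.1243)
Rounded to 4 decimal places: x = -10.2000, theta = -0.1243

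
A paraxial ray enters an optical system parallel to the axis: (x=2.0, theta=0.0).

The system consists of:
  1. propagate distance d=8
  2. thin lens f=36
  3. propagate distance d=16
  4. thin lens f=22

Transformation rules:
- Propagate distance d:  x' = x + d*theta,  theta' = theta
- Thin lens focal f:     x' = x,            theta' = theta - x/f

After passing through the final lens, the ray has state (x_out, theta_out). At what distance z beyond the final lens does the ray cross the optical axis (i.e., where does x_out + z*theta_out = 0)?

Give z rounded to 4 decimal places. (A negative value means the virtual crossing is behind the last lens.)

Initial: x=2.0000 theta=0.0000
After 1 (propagate distance d=8): x=2.0000 theta=0.0000
After 2 (thin lens f=36): x=2.0000 theta=-1/18 (≈-0.0556)
After 3 (propagate distance d=16): x=10/9 (≈1.1111) theta=-1/18 (≈-0.0556)
After 4 (thin lens f=22): x=10/9 (≈1.1111) theta=-7/66 (≈-0.1061)
z_focus = -x_out/theta_out = -(10/9)/(-7/66) = 220/21 ≈ 10.4762
Rounded to 4 decimal places: z = 10.4762

Answer: 10.4762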